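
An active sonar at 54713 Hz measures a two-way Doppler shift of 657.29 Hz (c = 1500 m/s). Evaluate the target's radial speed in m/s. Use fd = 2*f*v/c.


From fd = 2*f*v/c, v = c*fd/(2*f) = 1500 * 657.29 / (2*54713) = 9.01

9.01 m/s


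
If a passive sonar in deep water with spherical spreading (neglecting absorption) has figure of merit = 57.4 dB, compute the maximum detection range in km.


At max range FOM = TL, so 20*log10(R) = 57.4
R = 10^(57.4/20) = 741.31 m = 0.74 km

0.74 km


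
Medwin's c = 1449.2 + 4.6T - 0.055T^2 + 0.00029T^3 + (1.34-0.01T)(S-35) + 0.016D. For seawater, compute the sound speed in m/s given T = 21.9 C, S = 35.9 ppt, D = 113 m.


c = 1449.2 + 4.6*21.9 - 0.055*21.9^2 + 0.00029*21.9^3 + (1.34 - 0.01*21.9)*(35.9 - 35) + 0.016*113 = 1529.42

1529.42 m/s


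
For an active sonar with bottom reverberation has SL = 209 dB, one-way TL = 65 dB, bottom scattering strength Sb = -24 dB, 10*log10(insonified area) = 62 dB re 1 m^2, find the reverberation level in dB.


117 dB


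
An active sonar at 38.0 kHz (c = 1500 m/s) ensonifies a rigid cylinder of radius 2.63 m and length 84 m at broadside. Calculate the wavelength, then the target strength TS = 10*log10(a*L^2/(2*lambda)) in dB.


Step 1: lambda = c/f = 1500/38000 = 0.03947 m
Step 2: TS = 10*log10(a*L^2/(2*lambda)) = 10*log10(2.63*84^2/(2*0.03947)) = 53.71

53.71 dB


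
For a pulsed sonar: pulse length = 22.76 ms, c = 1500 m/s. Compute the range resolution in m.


dR = c*tau/2 = 1500 * 22.76e-3 / 2 = 17.07

17.07 m


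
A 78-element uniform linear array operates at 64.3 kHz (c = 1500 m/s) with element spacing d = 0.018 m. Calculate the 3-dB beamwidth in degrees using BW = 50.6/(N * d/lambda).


Step 1: lambda = 1500/64300 = 0.02333 m
Step 2: d/lambda = 0.018/0.02333 = 0.7715
Step 3: BW = 50.6/(N * d/lambda) = 50.6/(78 * 0.7715) = 0.84

0.84 deg


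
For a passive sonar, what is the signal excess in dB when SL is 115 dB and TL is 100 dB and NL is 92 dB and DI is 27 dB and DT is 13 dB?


SE = SL - TL - NL + DI - DT = 115 - 100 - 92 + 27 - 13 = -63

-63 dB


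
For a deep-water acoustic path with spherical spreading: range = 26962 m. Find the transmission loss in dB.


TL = 20*log10(26962) = 88.62

88.62 dB


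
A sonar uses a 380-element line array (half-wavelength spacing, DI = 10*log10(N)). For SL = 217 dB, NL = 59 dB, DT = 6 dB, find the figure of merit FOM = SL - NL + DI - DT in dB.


Step 1: DI = 10*log10(380) = 25.8 dB
Step 2: FOM = SL - NL + DI - DT = 217 - 59 + 25.8 - 6 = 177.8

177.8 dB


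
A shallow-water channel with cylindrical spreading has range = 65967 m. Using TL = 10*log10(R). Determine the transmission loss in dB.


TL = 10*log10(65967) = 48.19

48.19 dB


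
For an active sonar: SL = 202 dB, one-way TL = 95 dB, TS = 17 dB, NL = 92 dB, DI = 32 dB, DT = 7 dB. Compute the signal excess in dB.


-38 dB


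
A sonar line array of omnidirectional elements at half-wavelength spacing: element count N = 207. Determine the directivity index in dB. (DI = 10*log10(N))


DI = 10*log10(207) = 23.16

23.16 dB


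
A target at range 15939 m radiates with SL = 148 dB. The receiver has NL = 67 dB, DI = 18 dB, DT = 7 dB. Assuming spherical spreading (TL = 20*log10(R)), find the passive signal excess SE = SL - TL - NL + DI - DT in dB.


Step 1: TL = 20*log10(15939) = 84.05 dB
Step 2: SE = 148 - 84.05 - 67 + 18 - 7 = 7.95

7.95 dB


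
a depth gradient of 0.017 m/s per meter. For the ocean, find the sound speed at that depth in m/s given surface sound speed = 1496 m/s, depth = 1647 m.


1523.999 m/s


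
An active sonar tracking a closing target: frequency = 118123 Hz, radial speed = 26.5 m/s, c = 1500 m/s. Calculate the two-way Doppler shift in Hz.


4173.68 Hz


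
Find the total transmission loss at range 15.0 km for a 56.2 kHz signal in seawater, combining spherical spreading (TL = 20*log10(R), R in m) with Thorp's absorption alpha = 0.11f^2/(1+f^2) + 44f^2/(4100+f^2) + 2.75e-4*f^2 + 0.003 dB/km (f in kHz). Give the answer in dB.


385.44 dB


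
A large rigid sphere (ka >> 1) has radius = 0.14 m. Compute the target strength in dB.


-23.1 dB


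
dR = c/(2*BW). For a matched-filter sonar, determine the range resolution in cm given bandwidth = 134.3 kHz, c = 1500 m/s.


dR = c/(2*BW) = 1500 / (2 * 134.3e3) = 0.0056 m = 0.56 cm

0.56 cm


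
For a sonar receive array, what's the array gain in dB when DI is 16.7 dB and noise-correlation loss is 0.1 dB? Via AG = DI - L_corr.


AG = DI - L_corr = 16.7 - 0.1 = 16.6

16.6 dB


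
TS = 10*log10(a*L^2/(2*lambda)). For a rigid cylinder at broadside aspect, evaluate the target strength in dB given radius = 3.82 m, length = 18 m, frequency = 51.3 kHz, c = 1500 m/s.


43.26 dB


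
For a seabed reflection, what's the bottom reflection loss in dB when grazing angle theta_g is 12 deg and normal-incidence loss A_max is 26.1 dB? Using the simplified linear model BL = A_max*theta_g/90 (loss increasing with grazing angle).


3.48 dB


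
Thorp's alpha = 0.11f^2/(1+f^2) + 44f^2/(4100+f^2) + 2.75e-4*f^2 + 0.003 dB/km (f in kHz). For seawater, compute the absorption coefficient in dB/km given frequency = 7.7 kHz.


f^2 = 59.29
alpha = 0.11*59.29/(1+59.29) + 44*59.29/(4100+59.29) + 2.75e-4*59.29 + 0.003 = 0.755

0.755 dB/km


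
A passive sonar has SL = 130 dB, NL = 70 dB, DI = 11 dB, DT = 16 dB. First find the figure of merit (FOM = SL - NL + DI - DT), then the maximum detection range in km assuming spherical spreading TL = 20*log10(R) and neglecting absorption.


Step 1: FOM = SL - NL + DI - DT = 130 - 70 + 11 - 16 = 55 dB
Step 2: at max range FOM = TL = 20*log10(R), so R = 10^(55/20) = 562.34 m = 0.56 km

0.56 km


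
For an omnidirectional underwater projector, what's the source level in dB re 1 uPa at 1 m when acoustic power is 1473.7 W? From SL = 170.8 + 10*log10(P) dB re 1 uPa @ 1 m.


SL = 170.8 + 10*log10(1473.7) = 170.8 + 31.68 = 202.48

202.48 dB


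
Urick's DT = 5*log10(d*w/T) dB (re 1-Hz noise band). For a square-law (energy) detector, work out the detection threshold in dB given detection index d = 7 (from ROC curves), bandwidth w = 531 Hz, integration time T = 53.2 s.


DT = 5*log10(d*w/T) = 5*log10(7 * 531 / 53.2) = 5*log10(69.87) = 9.22

9.22 dB


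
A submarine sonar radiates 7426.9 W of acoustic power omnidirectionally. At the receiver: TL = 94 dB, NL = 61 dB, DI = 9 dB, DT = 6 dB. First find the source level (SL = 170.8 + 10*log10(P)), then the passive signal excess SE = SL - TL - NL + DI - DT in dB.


Step 1: SL = 170.8 + 10*log10(7426.9) = 209.51 dB
Step 2: SE = SL - TL - NL + DI - DT = 209.51 - 94 - 61 + 9 - 6 = 57.51

57.51 dB


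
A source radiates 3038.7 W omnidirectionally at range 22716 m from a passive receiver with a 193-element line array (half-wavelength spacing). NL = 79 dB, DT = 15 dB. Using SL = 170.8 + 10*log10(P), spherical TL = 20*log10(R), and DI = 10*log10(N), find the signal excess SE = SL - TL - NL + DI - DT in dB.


47.36 dB


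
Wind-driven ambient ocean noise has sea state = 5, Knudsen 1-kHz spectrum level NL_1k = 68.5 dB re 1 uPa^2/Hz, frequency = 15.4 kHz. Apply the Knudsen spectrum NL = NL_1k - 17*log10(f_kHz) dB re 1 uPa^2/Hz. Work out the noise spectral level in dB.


NL = NL_1k - 17*log10(f_kHz) = 68.5 - 17*log10(15.4) = 68.5 - (20.19) = 48.31

48.31 dB


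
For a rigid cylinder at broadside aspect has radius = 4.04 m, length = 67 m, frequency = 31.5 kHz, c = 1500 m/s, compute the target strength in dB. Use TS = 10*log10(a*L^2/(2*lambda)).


52.8 dB


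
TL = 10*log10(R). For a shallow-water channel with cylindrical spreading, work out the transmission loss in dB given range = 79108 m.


48.98 dB


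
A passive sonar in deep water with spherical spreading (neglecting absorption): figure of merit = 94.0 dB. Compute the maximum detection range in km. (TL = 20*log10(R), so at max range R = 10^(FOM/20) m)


At max range FOM = TL, so 20*log10(R) = 94.0
R = 10^(94.0/20) = 50118.72 m = 50.12 km

50.12 km


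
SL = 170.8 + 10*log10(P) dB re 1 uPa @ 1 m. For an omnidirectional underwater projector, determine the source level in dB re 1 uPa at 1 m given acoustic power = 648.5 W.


SL = 170.8 + 10*log10(648.5) = 170.8 + 28.12 = 198.92

198.92 dB


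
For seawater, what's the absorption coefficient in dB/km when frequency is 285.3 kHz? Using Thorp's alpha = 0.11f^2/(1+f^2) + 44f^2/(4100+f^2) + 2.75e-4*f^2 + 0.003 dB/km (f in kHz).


f^2 = 81396.09
alpha = 0.11*81396.09/(1+81396.09) + 44*81396.09/(4100+81396.09) + 2.75e-4*81396.09 + 0.003 = 64.387

64.387 dB/km


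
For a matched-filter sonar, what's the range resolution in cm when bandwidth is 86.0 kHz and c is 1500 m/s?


0.87 cm


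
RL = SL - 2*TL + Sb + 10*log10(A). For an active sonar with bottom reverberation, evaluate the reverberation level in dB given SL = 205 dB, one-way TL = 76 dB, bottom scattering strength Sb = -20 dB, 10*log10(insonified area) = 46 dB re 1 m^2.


RL = SL - 2*TL + Sb + 10*log10(A) = 205 - 2*76 + (-20) + 46 = 79

79 dB


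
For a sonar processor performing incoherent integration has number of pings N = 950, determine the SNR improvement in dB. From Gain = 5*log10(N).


Gain = 5*log10(950) = 14.89

14.89 dB


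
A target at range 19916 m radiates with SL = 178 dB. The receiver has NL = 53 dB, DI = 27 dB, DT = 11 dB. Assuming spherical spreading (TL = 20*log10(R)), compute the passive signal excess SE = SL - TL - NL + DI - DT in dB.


Step 1: TL = 20*log10(19916) = 85.98 dB
Step 2: SE = 178 - 85.98 - 53 + 27 - 11 = 55.02

55.02 dB


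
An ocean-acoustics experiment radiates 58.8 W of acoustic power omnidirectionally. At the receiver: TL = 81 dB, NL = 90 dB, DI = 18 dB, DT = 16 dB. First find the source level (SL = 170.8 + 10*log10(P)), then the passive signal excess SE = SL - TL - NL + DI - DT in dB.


Step 1: SL = 170.8 + 10*log10(58.8) = 188.49 dB
Step 2: SE = SL - TL - NL + DI - DT = 188.49 - 81 - 90 + 18 - 16 = 19.49

19.49 dB


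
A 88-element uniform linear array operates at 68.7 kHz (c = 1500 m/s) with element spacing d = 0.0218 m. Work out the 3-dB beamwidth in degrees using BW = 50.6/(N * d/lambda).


0.58 deg


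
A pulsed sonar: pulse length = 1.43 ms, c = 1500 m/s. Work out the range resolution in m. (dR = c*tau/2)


1.0725 m


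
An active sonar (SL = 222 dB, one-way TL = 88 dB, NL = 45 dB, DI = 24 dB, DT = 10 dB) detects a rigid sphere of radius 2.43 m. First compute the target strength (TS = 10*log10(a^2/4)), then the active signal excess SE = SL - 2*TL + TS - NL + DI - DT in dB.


Step 1: TS = 10*log10(2.43^2/4) = 1.69 dB
Step 2: SE = SL - 2*TL + TS - NL + DI - DT = 222 - 2*88 + (1.69) - 45 + 24 - 10 = 16.69

16.69 dB


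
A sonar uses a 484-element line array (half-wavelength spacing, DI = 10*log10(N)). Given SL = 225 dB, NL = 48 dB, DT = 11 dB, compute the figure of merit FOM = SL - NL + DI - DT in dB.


Step 1: DI = 10*log10(484) = 26.85 dB
Step 2: FOM = SL - NL + DI - DT = 225 - 48 + 26.85 - 11 = 192.85

192.85 dB


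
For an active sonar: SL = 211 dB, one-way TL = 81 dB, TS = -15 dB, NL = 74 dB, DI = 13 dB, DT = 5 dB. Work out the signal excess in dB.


-32 dB


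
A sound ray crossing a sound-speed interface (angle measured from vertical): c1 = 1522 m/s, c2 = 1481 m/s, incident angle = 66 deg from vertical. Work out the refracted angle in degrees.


sin(theta2) = (c2/c1)*sin(theta1) = (1481/1522)*sin(66 deg) = 0.88894
theta2 = arcsin(0.88894) = 62.74

62.74 deg


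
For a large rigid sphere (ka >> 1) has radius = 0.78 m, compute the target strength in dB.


-8.18 dB


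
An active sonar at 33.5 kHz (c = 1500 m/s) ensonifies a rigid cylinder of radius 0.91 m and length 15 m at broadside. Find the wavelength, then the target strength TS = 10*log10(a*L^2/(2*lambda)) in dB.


Step 1: lambda = c/f = 1500/33500 = 0.04478 m
Step 2: TS = 10*log10(a*L^2/(2*lambda)) = 10*log10(0.91*15^2/(2*0.04478)) = 33.59

33.59 dB


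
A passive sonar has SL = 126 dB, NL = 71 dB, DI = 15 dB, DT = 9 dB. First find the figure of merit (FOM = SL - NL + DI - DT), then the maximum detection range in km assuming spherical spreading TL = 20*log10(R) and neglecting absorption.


Step 1: FOM = SL - NL + DI - DT = 126 - 71 + 15 - 9 = 61 dB
Step 2: at max range FOM = TL = 20*log10(R), so R = 10^(61/20) = 1122.02 m = 1.12 km

1.12 km


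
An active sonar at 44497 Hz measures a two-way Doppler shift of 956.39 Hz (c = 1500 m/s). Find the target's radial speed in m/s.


From fd = 2*f*v/c, v = c*fd/(2*f) = 1500 * 956.39 / (2*44497) = 16.12

16.12 m/s


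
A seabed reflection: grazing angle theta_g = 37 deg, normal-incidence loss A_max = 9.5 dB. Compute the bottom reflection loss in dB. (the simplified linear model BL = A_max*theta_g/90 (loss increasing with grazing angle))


3.91 dB


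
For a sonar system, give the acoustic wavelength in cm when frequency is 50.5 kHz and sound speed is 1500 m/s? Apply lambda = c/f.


lambda = c/f = 1500 / 50500 = 0.0297 m = 2.97 cm

2.97 cm


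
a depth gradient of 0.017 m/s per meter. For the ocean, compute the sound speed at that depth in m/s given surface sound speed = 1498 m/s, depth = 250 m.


1502.25 m/s


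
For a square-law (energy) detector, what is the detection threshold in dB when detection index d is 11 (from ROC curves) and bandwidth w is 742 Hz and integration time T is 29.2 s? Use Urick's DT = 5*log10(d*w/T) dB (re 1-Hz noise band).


DT = 5*log10(d*w/T) = 5*log10(11 * 742 / 29.2) = 5*log10(279.52) = 12.23

12.23 dB


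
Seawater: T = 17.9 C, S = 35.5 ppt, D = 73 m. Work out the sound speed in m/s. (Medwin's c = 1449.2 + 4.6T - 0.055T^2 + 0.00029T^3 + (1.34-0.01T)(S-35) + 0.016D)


c = 1449.2 + 4.6*17.9 - 0.055*17.9^2 + 0.00029*17.9^3 + (1.34 - 0.01*17.9)*(35.5 - 35) + 0.016*73 = 1517.33

1517.33 m/s


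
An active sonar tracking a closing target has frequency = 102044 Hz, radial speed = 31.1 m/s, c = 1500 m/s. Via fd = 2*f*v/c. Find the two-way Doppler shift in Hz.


fd = 2*f*v/c = 2 * 102044 * 31.1 / 1500 = 4231.42

4231.42 Hz


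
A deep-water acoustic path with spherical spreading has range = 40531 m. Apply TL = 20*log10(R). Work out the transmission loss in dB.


TL = 20*log10(40531) = 92.16

92.16 dB


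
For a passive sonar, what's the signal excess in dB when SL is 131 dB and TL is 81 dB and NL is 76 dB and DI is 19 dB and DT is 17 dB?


SE = SL - TL - NL + DI - DT = 131 - 81 - 76 + 19 - 17 = -24

-24 dB


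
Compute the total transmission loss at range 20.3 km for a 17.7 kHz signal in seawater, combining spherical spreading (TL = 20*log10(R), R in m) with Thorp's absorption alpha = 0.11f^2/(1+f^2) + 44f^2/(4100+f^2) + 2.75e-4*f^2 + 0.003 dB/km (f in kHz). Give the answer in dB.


Step 1 (Thorp): alpha = 0.11*313.29/(1+313.29) + 44*313.29/(4100+313.29) + 2.75e-4*313.29 + 0.003 = 3.3223 dB/km
Step 2: TL_spread = 20*log10(20300) = 86.15 dB
Step 3: TL_abs = alpha*R = 3.3223 * 20.3 = 67.44 dB
Step 4: TL_total = 86.15 + 67.44 = 153.59

153.59 dB


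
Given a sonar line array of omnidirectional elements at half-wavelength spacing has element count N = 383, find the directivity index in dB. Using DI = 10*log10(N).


25.83 dB


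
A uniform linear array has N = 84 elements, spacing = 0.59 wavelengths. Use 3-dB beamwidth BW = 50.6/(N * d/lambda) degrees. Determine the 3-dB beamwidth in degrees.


BW = 50.6 / (84 * 0.59) = 50.6 / 49.56 = 1.02

1.02 deg


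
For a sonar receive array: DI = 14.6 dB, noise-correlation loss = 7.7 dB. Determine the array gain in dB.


6.9 dB


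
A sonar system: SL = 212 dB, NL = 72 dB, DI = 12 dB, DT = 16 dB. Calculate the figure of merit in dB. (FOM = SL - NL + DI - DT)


136 dB


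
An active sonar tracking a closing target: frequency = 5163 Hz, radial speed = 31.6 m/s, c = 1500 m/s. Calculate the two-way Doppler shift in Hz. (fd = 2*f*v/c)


fd = 2*f*v/c = 2 * 5163 * 31.6 / 1500 = 217.53

217.53 Hz


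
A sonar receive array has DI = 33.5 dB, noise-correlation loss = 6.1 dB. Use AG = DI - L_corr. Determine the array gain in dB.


27.4 dB


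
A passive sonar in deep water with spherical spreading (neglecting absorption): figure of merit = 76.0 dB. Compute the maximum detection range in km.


At max range FOM = TL, so 20*log10(R) = 76.0
R = 10^(76.0/20) = 6309.57 m = 6.31 km

6.31 km


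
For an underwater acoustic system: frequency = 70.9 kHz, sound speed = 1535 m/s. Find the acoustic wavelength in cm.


2.17 cm


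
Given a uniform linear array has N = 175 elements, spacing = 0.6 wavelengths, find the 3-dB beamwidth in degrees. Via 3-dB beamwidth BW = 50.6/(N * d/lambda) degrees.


BW = 50.6 / (175 * 0.6) = 50.6 / 105.0 = 0.48

0.48 deg


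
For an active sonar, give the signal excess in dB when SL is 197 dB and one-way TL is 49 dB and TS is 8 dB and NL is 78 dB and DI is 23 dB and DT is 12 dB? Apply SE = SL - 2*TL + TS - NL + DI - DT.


SE = SL - 2*TL + TS - NL + DI - DT = 197 - 2*49 + (8) - 78 + 23 - 12 = 40

40 dB


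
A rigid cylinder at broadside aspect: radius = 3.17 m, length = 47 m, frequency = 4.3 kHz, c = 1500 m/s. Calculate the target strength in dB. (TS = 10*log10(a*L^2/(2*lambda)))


lambda = 1500/4300 = 0.34884 m
TS = 10*log10(3.17*47^2/(2*0.34884)) = 40.02

40.02 dB


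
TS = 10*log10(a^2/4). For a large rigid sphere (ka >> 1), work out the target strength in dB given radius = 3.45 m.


TS = 10*log10(3.45^2 / 4) = 10*log10(2.975625) = 4.74

4.74 dB


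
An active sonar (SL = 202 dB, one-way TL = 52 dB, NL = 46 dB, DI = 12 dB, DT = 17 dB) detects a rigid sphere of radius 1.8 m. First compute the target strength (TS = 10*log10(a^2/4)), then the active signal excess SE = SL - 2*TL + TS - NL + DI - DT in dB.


Step 1: TS = 10*log10(1.8^2/4) = -0.92 dB
Step 2: SE = SL - 2*TL + TS - NL + DI - DT = 202 - 2*52 + (-0.92) - 46 + 12 - 17 = 46.08

46.08 dB


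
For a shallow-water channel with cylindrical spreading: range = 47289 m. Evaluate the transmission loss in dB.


46.75 dB


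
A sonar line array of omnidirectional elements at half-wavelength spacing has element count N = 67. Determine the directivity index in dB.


DI = 10*log10(67) = 18.26

18.26 dB


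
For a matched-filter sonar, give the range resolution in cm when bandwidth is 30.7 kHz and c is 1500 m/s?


dR = c/(2*BW) = 1500 / (2 * 30.7e3) = 0.0244 m = 2.44 cm

2.44 cm


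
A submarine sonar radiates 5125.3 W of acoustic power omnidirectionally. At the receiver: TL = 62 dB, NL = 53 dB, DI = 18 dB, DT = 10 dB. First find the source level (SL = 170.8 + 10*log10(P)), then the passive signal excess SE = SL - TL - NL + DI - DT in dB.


Step 1: SL = 170.8 + 10*log10(5125.3) = 207.9 dB
Step 2: SE = SL - TL - NL + DI - DT = 207.9 - 62 - 53 + 18 - 10 = 100.9

100.9 dB


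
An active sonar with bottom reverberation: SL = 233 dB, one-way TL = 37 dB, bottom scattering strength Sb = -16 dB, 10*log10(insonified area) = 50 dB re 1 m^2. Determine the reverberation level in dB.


193 dB


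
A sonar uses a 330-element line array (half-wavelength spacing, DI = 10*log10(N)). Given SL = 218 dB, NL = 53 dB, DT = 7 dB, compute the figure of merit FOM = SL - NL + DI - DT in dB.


Step 1: DI = 10*log10(330) = 25.19 dB
Step 2: FOM = SL - NL + DI - DT = 218 - 53 + 25.19 - 7 = 183.19

183.19 dB


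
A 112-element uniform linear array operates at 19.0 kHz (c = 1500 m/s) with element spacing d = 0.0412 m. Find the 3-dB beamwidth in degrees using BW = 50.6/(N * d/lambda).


Step 1: lambda = 1500/19000 = 0.07895 m
Step 2: d/lambda = 0.0412/0.07895 = 0.5218
Step 3: BW = 50.6/(N * d/lambda) = 50.6/(112 * 0.5218) = 0.87

0.87 deg


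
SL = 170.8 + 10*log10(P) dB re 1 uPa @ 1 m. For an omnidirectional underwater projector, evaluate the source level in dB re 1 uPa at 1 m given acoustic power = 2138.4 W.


204.1 dB


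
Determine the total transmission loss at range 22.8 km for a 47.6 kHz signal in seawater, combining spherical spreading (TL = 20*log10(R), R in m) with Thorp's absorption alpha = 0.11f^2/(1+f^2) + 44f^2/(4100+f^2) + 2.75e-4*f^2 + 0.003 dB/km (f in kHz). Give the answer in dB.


Step 1 (Thorp): alpha = 0.11*2265.76/(1+2265.76) + 44*2265.76/(4100+2265.76) + 2.75e-4*2265.76 + 0.003 = 16.3969 dB/km
Step 2: TL_spread = 20*log10(22800) = 87.16 dB
Step 3: TL_abs = alpha*R = 16.3969 * 22.8 = 373.85 dB
Step 4: TL_total = 87.16 + 373.85 = 461.01

461.01 dB


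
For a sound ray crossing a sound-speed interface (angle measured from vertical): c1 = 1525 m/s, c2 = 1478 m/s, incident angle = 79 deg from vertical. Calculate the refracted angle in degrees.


72.06 deg


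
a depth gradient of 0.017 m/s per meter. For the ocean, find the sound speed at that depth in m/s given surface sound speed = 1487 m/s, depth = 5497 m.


c = 1487 + 0.017 * 5497 = 1580.449

1580.449 m/s


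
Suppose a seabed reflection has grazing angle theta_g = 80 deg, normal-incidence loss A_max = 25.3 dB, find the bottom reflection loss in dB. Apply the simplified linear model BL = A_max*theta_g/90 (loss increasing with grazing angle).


BL = A_max * theta_g / 90 = 25.3 * 80 / 90 = 22.49

22.49 dB


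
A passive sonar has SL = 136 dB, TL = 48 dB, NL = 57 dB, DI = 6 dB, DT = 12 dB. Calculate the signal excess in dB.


SE = SL - TL - NL + DI - DT = 136 - 48 - 57 + 6 - 12 = 25

25 dB


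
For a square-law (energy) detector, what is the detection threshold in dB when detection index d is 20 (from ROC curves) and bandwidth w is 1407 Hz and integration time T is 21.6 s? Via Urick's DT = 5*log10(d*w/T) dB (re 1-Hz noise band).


DT = 5*log10(d*w/T) = 5*log10(20 * 1407 / 21.6) = 5*log10(1302.78) = 15.57

15.57 dB


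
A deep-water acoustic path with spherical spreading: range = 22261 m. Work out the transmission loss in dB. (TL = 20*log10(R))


TL = 20*log10(22261) = 86.95

86.95 dB


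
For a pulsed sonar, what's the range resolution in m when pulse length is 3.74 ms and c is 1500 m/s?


dR = c*tau/2 = 1500 * 3.74e-3 / 2 = 2.805

2.805 m


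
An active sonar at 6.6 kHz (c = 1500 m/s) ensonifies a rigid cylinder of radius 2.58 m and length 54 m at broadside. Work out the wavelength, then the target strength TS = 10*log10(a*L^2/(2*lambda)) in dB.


Step 1: lambda = c/f = 1500/6600 = 0.22727 m
Step 2: TS = 10*log10(a*L^2/(2*lambda)) = 10*log10(2.58*54^2/(2*0.22727)) = 42.19

42.19 dB


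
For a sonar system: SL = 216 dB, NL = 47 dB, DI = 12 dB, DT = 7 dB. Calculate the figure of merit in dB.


FOM = SL - NL + DI - DT = 216 - 47 + 12 - 7 = 174

174 dB


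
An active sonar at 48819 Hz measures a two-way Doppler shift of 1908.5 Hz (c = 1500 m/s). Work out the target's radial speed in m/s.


From fd = 2*f*v/c, v = c*fd/(2*f) = 1500 * 1908.5 / (2*48819) = 29.32

29.32 m/s


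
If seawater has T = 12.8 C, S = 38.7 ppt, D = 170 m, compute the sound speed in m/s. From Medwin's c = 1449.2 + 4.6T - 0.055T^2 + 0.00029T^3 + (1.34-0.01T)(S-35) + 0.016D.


c = 1449.2 + 4.6*12.8 - 0.055*12.8^2 + 0.00029*12.8^3 + (1.34 - 0.01*12.8)*(38.7 - 35) + 0.016*170 = 1506.88

1506.88 m/s


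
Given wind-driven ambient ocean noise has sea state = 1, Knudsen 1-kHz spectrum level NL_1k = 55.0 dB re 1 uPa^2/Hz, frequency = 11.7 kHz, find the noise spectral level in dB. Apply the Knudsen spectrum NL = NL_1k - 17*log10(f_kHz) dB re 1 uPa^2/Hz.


36.84 dB


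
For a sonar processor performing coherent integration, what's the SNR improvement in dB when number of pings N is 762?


Gain = 10*log10(762) = 28.82

28.82 dB


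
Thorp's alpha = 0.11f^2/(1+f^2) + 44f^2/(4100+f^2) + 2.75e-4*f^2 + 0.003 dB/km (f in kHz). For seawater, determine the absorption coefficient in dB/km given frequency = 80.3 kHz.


f^2 = 6448.09
alpha = 0.11*6448.09/(1+6448.09) + 44*6448.09/(4100+6448.09) + 2.75e-4*6448.09 + 0.003 = 28.784

28.784 dB/km


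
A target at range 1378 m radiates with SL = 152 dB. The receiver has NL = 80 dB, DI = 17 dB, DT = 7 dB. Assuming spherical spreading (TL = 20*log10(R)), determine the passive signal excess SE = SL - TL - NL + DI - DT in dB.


Step 1: TL = 20*log10(1378) = 62.78 dB
Step 2: SE = 152 - 62.78 - 80 + 17 - 7 = 19.22

19.22 dB


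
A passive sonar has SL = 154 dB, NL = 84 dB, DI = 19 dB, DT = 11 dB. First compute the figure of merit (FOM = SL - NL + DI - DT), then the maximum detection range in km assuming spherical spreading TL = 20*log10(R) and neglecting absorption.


Step 1: FOM = SL - NL + DI - DT = 154 - 84 + 19 - 11 = 78 dB
Step 2: at max range FOM = TL = 20*log10(R), so R = 10^(78/20) = 7943.28 m = 7.94 km

7.94 km


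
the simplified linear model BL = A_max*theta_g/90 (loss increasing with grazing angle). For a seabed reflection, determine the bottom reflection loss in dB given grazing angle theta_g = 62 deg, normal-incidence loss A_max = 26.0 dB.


BL = A_max * theta_g / 90 = 26.0 * 62 / 90 = 17.91

17.91 dB


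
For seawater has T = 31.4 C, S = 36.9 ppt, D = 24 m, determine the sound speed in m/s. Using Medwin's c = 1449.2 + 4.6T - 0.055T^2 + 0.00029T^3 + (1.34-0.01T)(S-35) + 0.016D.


c = 1449.2 + 4.6*31.4 - 0.055*31.4^2 + 0.00029*31.4^3 + (1.34 - 0.01*31.4)*(36.9 - 35) + 0.016*24 = 1550.72

1550.72 m/s


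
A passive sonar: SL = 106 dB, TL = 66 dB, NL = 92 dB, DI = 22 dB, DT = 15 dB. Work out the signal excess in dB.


SE = SL - TL - NL + DI - DT = 106 - 66 - 92 + 22 - 15 = -45

-45 dB


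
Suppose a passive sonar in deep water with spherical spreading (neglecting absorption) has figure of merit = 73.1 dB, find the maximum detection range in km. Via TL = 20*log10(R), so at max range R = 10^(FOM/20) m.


At max range FOM = TL, so 20*log10(R) = 73.1
R = 10^(73.1/20) = 4518.56 m = 4.52 km

4.52 km


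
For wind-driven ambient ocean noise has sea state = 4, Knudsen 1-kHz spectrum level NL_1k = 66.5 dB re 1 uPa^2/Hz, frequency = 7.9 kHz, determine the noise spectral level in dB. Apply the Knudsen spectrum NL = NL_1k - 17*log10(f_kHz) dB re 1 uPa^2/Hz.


51.24 dB


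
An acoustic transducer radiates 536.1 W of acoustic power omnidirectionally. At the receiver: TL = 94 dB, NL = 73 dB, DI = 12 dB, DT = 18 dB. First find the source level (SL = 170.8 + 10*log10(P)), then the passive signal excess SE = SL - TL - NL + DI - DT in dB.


Step 1: SL = 170.8 + 10*log10(536.1) = 198.09 dB
Step 2: SE = SL - TL - NL + DI - DT = 198.09 - 94 - 73 + 12 - 18 = 25.09

25.09 dB


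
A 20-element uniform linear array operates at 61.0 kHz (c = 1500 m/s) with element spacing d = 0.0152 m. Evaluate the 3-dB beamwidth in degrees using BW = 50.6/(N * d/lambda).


Step 1: lambda = 1500/61000 = 0.02459 m
Step 2: d/lambda = 0.0152/0.02459 = 0.6181
Step 3: BW = 50.6/(N * d/lambda) = 50.6/(20 * 0.6181) = 4.09

4.09 deg


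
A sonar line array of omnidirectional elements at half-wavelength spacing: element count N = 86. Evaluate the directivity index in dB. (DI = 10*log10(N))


DI = 10*log10(86) = 19.34

19.34 dB


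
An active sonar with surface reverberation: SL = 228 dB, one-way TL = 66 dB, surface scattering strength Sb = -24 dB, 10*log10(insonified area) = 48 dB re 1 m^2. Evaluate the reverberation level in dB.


RL = SL - 2*TL + Sb + 10*log10(A) = 228 - 2*66 + (-24) + 48 = 120

120 dB


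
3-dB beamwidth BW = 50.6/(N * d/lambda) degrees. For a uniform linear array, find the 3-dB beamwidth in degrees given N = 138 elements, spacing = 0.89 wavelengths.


BW = 50.6 / (138 * 0.89) = 50.6 / 122.82 = 0.41

0.41 deg


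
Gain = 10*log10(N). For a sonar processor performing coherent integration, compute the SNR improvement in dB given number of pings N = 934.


Gain = 10*log10(934) = 29.7

29.7 dB


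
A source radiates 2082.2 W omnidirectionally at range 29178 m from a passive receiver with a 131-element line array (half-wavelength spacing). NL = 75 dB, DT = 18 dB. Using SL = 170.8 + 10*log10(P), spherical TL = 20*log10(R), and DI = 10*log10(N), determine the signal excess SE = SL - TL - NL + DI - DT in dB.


42.86 dB


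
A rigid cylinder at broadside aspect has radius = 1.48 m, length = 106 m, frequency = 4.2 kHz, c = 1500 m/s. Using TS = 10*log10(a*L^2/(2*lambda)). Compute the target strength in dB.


43.67 dB


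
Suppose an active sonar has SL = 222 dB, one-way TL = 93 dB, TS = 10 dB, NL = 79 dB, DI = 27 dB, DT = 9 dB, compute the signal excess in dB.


SE = SL - 2*TL + TS - NL + DI - DT = 222 - 2*93 + (10) - 79 + 27 - 9 = -15

-15 dB


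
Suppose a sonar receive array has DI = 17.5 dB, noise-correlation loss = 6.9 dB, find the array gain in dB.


AG = DI - L_corr = 17.5 - 6.9 = 10.6

10.6 dB


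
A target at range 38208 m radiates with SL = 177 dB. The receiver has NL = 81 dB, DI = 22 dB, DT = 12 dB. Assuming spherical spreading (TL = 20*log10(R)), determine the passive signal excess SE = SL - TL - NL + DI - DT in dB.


14.36 dB


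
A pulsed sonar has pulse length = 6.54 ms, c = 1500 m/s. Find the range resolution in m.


dR = c*tau/2 = 1500 * 6.54e-3 / 2 = 4.905

4.905 m


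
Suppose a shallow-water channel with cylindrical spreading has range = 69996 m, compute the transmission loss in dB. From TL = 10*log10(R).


48.45 dB


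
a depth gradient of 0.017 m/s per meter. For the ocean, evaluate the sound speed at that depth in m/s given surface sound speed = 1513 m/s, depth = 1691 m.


1541.747 m/s


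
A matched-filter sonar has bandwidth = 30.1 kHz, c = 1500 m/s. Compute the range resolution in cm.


dR = c/(2*BW) = 1500 / (2 * 30.1e3) = 0.0249 m = 2.49 cm

2.49 cm


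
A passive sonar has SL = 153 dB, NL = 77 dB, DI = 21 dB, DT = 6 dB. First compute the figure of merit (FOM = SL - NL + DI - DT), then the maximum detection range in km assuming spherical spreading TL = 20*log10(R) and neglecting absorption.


Step 1: FOM = SL - NL + DI - DT = 153 - 77 + 21 - 6 = 91 dB
Step 2: at max range FOM = TL = 20*log10(R), so R = 10^(91/20) = 35481.34 m = 35.48 km

35.48 km


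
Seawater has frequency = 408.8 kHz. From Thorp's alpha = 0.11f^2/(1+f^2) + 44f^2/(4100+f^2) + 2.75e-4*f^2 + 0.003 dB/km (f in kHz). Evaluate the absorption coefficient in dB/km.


f^2 = 167117.44
alpha = 0.11*167117.44/(1+167117.44) + 44*167117.44/(4100+167117.44) + 2.75e-4*167117.44 + 0.003 = 89.017

89.017 dB/km


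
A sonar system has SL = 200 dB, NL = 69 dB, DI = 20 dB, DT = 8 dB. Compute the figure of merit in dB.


FOM = SL - NL + DI - DT = 200 - 69 + 20 - 8 = 143

143 dB


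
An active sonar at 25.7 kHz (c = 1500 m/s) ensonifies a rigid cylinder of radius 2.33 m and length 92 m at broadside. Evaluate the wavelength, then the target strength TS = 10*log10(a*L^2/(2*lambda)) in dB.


Step 1: lambda = c/f = 1500/25700 = 0.05837 m
Step 2: TS = 10*log10(a*L^2/(2*lambda)) = 10*log10(2.33*92^2/(2*0.05837)) = 52.28

52.28 dB


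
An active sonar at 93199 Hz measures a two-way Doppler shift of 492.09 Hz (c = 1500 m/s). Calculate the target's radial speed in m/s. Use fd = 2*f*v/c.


3.96 m/s


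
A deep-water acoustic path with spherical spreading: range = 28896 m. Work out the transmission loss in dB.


TL = 20*log10(28896) = 89.22

89.22 dB


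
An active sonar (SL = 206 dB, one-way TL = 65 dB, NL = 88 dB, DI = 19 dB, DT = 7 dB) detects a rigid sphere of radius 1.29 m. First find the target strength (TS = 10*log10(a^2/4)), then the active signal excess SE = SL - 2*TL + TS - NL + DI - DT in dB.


Step 1: TS = 10*log10(1.29^2/4) = -3.81 dB
Step 2: SE = SL - 2*TL + TS - NL + DI - DT = 206 - 2*65 + (-3.81) - 88 + 19 - 7 = -3.81

-3.81 dB


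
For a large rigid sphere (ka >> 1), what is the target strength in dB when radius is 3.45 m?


TS = 10*log10(3.45^2 / 4) = 10*log10(2.975625) = 4.74

4.74 dB


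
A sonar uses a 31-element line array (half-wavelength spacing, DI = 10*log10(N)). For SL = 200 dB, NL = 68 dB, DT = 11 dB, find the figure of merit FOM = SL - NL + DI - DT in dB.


Step 1: DI = 10*log10(31) = 14.91 dB
Step 2: FOM = SL - NL + DI - DT = 200 - 68 + 14.91 - 11 = 135.91

135.91 dB


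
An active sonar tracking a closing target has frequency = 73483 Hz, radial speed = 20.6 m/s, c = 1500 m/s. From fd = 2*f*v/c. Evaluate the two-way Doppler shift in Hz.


fd = 2*f*v/c = 2 * 73483 * 20.6 / 1500 = 2018.33

2018.33 Hz


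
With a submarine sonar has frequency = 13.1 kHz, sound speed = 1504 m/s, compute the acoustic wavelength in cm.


11.48 cm


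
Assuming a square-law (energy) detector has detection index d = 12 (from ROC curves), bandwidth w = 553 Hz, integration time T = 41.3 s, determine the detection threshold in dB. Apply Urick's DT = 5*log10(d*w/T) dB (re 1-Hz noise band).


11.03 dB


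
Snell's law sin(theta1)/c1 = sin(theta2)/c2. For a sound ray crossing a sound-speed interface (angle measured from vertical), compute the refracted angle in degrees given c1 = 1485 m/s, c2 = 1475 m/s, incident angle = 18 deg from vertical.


sin(theta2) = (c2/c1)*sin(theta1) = (1475/1485)*sin(18 deg) = 0.30694
theta2 = arcsin(0.30694) = 17.87

17.87 deg


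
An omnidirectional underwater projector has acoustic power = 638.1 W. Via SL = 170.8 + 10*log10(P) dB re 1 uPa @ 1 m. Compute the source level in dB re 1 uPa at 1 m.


198.85 dB


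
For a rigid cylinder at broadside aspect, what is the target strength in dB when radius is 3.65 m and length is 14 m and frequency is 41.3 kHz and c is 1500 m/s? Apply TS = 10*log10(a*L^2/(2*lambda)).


39.93 dB


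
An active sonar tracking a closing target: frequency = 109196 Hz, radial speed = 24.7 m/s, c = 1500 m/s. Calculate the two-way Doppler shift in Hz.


fd = 2*f*v/c = 2 * 109196 * 24.7 / 1500 = 3596.19

3596.19 Hz


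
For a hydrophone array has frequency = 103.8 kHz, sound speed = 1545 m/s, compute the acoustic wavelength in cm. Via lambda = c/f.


1.49 cm


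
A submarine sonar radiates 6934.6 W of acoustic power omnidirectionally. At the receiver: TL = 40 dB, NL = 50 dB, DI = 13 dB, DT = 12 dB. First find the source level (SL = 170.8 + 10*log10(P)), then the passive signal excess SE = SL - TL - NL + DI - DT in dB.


Step 1: SL = 170.8 + 10*log10(6934.6) = 209.21 dB
Step 2: SE = SL - TL - NL + DI - DT = 209.21 - 40 - 50 + 13 - 12 = 120.21

120.21 dB


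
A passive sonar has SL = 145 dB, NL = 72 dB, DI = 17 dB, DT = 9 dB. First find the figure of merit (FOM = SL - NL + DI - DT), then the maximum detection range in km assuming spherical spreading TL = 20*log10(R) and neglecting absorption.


Step 1: FOM = SL - NL + DI - DT = 145 - 72 + 17 - 9 = 81 dB
Step 2: at max range FOM = TL = 20*log10(R), so R = 10^(81/20) = 11220.18 m = 11.22 km

11.22 km


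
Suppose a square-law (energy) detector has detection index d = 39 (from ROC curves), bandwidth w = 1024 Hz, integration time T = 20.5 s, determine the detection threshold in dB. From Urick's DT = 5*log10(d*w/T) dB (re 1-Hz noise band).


DT = 5*log10(d*w/T) = 5*log10(39 * 1024 / 20.5) = 5*log10(1948.1) = 16.45

16.45 dB


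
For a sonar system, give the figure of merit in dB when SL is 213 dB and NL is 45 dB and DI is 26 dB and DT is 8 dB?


FOM = SL - NL + DI - DT = 213 - 45 + 26 - 8 = 186

186 dB


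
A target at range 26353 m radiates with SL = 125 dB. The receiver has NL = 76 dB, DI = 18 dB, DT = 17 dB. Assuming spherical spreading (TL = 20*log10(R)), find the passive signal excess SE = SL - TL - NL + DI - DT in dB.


Step 1: TL = 20*log10(26353) = 88.42 dB
Step 2: SE = 125 - 88.42 - 76 + 18 - 17 = -38.42

-38.42 dB


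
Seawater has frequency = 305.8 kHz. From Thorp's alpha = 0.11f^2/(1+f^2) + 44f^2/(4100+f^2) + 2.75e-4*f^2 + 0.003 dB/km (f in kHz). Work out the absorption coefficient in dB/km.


67.981 dB/km


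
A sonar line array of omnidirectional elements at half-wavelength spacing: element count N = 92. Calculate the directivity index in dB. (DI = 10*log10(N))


DI = 10*log10(92) = 19.64

19.64 dB


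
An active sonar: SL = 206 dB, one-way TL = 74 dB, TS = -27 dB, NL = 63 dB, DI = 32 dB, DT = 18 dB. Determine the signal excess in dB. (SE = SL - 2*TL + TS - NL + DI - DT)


SE = SL - 2*TL + TS - NL + DI - DT = 206 - 2*74 + (-27) - 63 + 32 - 18 = -18

-18 dB


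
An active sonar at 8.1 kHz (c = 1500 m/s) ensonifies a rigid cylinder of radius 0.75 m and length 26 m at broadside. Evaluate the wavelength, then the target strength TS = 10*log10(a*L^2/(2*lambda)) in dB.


Step 1: lambda = c/f = 1500/8100 = 0.18519 m
Step 2: TS = 10*log10(a*L^2/(2*lambda)) = 10*log10(0.75*26^2/(2*0.18519)) = 31.36

31.36 dB


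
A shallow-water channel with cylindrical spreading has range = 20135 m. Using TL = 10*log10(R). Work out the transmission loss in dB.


TL = 10*log10(20135) = 43.04

43.04 dB


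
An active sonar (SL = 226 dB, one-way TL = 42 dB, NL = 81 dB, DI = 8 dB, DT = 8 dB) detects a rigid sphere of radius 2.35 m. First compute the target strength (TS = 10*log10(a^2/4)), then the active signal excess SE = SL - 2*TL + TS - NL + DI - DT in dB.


Step 1: TS = 10*log10(2.35^2/4) = 1.4 dB
Step 2: SE = SL - 2*TL + TS - NL + DI - DT = 226 - 2*42 + (1.4) - 81 + 8 - 8 = 62.4

62.4 dB


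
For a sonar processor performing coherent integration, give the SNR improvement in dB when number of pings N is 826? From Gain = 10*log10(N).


29.17 dB


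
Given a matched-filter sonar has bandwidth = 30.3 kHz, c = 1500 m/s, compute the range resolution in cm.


2.48 cm


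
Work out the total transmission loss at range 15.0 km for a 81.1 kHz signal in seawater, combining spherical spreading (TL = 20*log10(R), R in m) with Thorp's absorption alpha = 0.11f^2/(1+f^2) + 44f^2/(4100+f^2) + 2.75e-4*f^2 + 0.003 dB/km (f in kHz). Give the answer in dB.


518.91 dB


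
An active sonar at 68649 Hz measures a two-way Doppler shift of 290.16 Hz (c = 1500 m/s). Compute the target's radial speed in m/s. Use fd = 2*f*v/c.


3.17 m/s


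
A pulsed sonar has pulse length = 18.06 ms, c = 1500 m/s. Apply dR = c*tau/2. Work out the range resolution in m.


dR = c*tau/2 = 1500 * 18.06e-3 / 2 = 13.545

13.545 m


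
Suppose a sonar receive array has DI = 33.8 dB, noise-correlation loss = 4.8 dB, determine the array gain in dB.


AG = DI - L_corr = 33.8 - 4.8 = 29.0

29.0 dB


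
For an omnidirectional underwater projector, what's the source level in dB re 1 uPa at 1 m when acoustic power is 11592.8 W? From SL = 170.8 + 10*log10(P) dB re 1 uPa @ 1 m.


211.44 dB


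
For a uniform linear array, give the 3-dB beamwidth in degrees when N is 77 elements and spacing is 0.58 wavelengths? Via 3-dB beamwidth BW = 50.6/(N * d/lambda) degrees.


BW = 50.6 / (77 * 0.58) = 50.6 / 44.66 = 1.13

1.13 deg


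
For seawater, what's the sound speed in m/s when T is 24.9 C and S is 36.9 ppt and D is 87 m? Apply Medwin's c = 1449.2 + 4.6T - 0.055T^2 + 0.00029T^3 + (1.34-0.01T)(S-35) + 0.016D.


c = 1449.2 + 4.6*24.9 - 0.055*24.9^2 + 0.00029*24.9^3 + (1.34 - 0.01*24.9)*(36.9 - 35) + 0.016*87 = 1537.58

1537.58 m/s


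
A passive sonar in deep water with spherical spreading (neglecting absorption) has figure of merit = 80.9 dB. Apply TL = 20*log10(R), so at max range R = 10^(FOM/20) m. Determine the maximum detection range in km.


At max range FOM = TL, so 20*log10(R) = 80.9
R = 10^(80.9/20) = 11091.75 m = 11.09 km

11.09 km


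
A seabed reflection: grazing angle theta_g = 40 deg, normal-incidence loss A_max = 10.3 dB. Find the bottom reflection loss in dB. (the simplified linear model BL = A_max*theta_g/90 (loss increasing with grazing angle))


BL = A_max * theta_g / 90 = 10.3 * 40 / 90 = 4.58

4.58 dB


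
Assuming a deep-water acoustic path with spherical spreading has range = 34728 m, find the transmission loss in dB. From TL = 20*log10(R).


TL = 20*log10(34728) = 90.81

90.81 dB
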